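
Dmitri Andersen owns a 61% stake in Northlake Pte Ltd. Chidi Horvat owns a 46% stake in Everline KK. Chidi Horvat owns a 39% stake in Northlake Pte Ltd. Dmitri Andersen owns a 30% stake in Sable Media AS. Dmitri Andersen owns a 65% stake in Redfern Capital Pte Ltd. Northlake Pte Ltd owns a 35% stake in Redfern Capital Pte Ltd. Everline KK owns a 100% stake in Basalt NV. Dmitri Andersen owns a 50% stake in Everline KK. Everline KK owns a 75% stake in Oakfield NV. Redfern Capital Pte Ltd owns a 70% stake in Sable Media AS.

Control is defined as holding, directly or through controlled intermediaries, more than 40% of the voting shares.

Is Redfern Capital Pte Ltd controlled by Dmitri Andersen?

Dmitri holds 61% of Northlake, so Dmitri controls Northlake.
Dmitri and Northlake together hold 65% + 35% = 100% of Redfern, so Dmitri controls Redfern.

Yes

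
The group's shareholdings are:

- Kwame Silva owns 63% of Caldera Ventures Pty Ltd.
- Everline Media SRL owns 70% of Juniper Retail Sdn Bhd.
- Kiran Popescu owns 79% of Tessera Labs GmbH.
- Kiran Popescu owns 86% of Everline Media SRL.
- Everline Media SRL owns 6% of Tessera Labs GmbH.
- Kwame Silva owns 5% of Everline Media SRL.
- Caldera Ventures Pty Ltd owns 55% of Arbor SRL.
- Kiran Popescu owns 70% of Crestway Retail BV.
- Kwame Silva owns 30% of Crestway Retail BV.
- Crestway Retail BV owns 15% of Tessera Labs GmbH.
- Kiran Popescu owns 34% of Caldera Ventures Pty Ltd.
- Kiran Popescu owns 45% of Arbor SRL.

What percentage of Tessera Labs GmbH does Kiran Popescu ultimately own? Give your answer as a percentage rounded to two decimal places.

Kiran reaches Tessera along 3 paths.
Via Everline: 86% × 6% = 5.16%.
Direct stake: 79% = 79%.
Via Crestway: 70% × 15% = 10.5%.
Total: 5.16% + 79% + 10.5% = 94.66%.

94.66%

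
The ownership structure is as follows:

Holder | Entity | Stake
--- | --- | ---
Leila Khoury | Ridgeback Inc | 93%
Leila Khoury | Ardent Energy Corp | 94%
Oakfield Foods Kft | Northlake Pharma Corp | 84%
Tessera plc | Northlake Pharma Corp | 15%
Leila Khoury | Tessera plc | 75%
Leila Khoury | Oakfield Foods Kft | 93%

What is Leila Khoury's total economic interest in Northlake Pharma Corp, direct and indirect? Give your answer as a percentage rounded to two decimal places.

Leila reaches Northlake along 2 paths.
Via Tessera: 75% × 15% = 11.25%.
Via Oakfield: 93% × 84% = 78.12%.
Total: 11.25% + 78.12% = 89.37%.

89.37%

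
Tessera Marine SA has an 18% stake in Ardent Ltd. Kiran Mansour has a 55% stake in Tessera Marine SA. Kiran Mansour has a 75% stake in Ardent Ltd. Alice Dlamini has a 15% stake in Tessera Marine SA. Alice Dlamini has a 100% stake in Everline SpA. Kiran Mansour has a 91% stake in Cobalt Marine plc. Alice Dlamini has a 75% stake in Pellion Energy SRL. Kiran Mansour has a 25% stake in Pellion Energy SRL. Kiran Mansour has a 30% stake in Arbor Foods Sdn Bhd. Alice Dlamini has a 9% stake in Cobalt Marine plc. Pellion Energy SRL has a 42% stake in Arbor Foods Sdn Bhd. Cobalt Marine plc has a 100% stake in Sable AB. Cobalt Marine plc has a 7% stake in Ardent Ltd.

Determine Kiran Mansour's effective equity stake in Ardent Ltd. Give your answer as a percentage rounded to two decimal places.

91.27%

Kiran reaches Ardent along 3 paths.
Via Tessera: 55% × 18% = 9.9%.
Direct stake: 75% = 75%.
Via Cobalt: 91% × 7% = 6.37%.
Total: 9.9% + 75% + 6.37% = 91.27%.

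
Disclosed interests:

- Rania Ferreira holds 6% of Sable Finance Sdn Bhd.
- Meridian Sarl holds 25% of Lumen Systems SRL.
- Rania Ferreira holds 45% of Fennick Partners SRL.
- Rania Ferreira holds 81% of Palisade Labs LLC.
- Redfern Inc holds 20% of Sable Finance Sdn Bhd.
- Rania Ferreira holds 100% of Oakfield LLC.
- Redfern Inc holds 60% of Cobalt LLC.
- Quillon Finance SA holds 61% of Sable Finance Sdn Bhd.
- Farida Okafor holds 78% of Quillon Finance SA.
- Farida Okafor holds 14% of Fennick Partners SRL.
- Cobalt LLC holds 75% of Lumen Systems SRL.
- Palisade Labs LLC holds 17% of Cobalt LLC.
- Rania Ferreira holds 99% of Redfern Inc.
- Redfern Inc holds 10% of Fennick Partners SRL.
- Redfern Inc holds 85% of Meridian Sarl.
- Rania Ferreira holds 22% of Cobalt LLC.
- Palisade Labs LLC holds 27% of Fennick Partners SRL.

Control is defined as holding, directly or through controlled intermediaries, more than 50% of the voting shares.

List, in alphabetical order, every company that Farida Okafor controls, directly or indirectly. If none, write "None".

Farida holds 78% of Quillon, so Farida controls Quillon.
Quillon holds 61% of Sable, so Farida controls Sable.
No other company's threshold is met.

Quillon Finance SA, Sable Finance Sdn Bhd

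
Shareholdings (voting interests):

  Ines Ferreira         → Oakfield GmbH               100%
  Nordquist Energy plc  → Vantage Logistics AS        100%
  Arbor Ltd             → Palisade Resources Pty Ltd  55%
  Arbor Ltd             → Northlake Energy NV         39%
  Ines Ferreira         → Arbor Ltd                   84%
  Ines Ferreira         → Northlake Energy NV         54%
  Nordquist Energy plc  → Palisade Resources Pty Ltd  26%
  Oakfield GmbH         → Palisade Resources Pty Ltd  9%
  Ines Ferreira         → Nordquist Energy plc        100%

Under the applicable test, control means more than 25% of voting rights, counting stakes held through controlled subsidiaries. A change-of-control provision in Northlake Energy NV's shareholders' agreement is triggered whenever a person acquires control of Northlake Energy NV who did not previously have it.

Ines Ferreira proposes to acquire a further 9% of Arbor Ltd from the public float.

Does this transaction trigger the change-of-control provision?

The purchase changes only Ines's holdings, so Ines is the only person who could newly come to control Northlake.
Ines holds 84% of Arbor, so Ines controls Arbor.
Arbor and Ines together hold 39% + 54% = 93% of Northlake, so Ines controls Northlake.
So Ines already controls Northlake before the transaction.
After the purchase, Ines's direct stake in Arbor rises to 84% + 9% = 93%.
Ines controlled Northlake already, so this is not a new person acquiring control; every other person's position is unchanged or reduced.
No new person acquires control, so the clause is not triggered.

No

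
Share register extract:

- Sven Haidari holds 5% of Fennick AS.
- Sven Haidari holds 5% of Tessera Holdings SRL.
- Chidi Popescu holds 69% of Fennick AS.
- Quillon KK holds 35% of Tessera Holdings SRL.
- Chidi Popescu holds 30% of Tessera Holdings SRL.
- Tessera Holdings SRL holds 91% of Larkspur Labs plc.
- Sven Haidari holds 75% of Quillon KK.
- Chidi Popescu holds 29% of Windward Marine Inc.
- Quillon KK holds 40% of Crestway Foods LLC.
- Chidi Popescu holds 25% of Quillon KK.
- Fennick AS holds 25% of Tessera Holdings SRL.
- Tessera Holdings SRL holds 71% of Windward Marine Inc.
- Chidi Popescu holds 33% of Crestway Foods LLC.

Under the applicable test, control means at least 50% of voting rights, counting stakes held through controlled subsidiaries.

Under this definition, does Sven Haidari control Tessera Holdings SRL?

No

Sven holds 75% of Quillon, so Sven controls Quillon.
In Tessera, Sven's side holds only 35% + 5% = 40%, not ≥ 50%.
So Sven does not control Tessera.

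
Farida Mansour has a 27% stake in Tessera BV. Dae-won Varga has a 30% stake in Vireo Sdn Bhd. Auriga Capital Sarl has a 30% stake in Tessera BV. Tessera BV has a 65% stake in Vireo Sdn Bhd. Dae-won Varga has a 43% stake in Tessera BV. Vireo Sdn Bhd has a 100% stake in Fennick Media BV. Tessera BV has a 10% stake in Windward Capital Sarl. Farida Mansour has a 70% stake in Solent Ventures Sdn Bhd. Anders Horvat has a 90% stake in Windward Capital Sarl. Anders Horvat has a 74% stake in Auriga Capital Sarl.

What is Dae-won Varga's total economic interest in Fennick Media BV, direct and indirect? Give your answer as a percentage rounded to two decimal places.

57.95%

Dae-won reaches Fennick along 2 paths.
Via Tessera → Vireo: 43% × 65% × 100% = 27.95%.
Via Vireo: 30% × 100% = 30%.
Total: 27.95% + 30% = 57.95%.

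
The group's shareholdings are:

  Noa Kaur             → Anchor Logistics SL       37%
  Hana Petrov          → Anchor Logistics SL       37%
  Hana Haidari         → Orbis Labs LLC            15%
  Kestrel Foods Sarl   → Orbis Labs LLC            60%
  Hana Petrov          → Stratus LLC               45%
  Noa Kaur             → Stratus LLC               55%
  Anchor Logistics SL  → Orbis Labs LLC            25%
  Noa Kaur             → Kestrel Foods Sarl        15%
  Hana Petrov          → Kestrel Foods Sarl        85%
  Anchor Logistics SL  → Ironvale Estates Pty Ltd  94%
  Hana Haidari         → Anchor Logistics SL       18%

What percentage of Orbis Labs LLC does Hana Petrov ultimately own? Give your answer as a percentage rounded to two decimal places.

Hana Petrov reaches Orbis along 2 paths.
Via Kestrel: 85% × 60% = 51%.
Via Anchor: 37% × 25% = 9.25%.
Total: 51% + 9.25% = 60.25%.

60.25%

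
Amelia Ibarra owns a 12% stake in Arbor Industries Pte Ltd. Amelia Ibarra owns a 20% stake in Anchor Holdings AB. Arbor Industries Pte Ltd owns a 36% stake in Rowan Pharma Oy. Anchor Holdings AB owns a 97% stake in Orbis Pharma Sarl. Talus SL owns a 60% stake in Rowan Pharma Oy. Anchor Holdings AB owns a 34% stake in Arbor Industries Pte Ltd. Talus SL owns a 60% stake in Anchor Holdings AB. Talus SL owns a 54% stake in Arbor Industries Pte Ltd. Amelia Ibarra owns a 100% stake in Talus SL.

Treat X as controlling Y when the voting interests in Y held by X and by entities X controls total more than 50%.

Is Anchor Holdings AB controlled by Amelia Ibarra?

Yes

Amelia holds 100% of Talus, so Amelia controls Talus.
Talus and Amelia together hold 60% + 20% = 80% of Anchor, so Amelia controls Anchor.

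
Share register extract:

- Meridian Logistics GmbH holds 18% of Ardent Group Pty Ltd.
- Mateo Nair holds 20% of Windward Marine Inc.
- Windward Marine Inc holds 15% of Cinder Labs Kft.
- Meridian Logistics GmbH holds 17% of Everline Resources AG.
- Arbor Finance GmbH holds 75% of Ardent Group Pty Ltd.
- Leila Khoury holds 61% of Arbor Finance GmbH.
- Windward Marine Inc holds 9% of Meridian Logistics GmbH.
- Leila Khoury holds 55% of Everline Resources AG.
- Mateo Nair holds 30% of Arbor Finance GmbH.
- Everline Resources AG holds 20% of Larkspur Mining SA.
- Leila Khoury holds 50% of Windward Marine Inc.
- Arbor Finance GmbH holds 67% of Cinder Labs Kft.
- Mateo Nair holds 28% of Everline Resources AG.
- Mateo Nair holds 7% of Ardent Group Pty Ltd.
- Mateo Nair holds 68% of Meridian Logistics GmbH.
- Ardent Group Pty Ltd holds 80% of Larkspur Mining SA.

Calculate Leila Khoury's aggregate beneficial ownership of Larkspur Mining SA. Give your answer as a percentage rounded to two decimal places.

48.40%

Leila reaches Larkspur along 4 paths.
Via Windward → Meridian → Everline: 50% × 9% × 17% × 20% = 0.153%.
Via Everline: 55% × 20% = 11%.
Via Windward → Meridian → Ardent: 50% × 9% × 18% × 80% = 0.648%.
Via Arbor → Ardent: 61% × 75% × 80% = 36.6%.
Total: 0.153% + 11% + 0.648% + 36.6% = 48.401%.
Rounded: 48.40%.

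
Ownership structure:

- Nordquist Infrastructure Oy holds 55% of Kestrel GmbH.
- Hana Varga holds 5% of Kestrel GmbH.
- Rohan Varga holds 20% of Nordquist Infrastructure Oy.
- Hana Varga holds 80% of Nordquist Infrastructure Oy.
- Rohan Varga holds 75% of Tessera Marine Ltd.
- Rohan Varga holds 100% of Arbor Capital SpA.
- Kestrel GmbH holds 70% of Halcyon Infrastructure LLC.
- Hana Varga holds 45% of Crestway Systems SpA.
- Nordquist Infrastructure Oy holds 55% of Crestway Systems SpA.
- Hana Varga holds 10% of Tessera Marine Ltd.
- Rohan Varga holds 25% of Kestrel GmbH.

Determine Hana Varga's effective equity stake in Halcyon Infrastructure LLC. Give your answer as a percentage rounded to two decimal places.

Hana reaches Halcyon along 2 paths.
Via Kestrel: 5% × 70% = 3.5%.
Via Nordquist → Kestrel: 80% × 55% × 70% = 30.8%.
Total: 3.5% + 30.8% = 34.3%.
Rounded: 34.30%.

34.30%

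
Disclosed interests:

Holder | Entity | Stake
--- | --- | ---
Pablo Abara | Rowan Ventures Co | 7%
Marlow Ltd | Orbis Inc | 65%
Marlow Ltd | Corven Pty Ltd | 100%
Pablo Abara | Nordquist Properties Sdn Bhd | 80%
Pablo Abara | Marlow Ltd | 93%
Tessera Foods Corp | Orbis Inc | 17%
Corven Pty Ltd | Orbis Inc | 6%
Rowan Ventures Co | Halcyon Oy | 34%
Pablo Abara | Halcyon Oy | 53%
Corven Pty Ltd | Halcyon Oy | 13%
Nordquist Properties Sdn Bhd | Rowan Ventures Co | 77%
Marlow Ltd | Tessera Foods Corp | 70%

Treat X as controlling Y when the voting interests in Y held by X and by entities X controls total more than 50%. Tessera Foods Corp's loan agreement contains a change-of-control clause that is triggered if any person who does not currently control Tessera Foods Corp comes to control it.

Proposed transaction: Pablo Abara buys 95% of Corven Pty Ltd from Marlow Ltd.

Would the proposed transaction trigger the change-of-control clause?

No

The purchase adds only to Pablo's holdings (Marlow's stake shrinks), so Pablo is the only person who could newly come to control Tessera.
Pablo holds 93% of Marlow, so Pablo controls Marlow.
Marlow holds 70% of Tessera, so Pablo controls Tessera.
So Pablo already controls Tessera before the transaction.
After the purchase, Pablo holds 95% of Corven directly, and Marlow's stake falls to 5%.
Pablo controlled Tessera already, so this is not a new person acquiring control; every other person's position is unchanged or reduced.
No new person acquires control, so the clause is not triggered.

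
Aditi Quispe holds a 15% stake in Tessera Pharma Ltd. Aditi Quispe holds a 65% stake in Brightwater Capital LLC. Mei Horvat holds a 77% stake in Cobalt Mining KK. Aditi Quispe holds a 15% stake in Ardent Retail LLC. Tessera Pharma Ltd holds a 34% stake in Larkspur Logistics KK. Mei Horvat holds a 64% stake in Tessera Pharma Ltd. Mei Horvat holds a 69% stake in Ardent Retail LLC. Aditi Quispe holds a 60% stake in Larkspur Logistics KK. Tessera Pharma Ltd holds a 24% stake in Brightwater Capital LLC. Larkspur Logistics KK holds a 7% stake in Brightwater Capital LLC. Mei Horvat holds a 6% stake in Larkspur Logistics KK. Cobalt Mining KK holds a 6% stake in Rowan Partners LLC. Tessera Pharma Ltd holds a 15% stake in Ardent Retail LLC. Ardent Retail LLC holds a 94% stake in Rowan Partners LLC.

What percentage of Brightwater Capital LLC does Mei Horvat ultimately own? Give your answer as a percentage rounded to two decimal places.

17.30%

Mei reaches Brightwater along 3 paths.
Via Larkspur: 6% × 7% = 0.42%.
Via Tessera → Larkspur: 64% × 34% × 7% = 1.5232%.
Via Tessera: 64% × 24% = 15.36%.
Total: 0.42% + 1.5232% + 15.36% = 17.3032%.
Rounded: 17.30%.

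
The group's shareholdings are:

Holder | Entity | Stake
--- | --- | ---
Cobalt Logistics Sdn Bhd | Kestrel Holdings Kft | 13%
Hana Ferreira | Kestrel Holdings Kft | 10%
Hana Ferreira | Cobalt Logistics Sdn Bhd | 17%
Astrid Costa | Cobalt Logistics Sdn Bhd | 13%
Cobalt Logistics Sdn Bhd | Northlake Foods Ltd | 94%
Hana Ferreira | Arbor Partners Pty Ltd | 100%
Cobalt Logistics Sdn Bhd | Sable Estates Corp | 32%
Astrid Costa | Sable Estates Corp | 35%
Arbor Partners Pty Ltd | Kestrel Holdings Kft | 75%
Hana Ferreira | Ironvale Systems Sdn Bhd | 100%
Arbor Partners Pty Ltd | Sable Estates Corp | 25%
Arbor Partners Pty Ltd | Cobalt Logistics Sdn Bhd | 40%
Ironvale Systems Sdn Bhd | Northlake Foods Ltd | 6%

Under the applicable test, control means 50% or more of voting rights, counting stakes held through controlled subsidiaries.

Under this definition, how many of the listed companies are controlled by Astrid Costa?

Astrid's largest direct stake is 35% in Sable, which does not meet the threshold.
Astrid controls 0 companies.

0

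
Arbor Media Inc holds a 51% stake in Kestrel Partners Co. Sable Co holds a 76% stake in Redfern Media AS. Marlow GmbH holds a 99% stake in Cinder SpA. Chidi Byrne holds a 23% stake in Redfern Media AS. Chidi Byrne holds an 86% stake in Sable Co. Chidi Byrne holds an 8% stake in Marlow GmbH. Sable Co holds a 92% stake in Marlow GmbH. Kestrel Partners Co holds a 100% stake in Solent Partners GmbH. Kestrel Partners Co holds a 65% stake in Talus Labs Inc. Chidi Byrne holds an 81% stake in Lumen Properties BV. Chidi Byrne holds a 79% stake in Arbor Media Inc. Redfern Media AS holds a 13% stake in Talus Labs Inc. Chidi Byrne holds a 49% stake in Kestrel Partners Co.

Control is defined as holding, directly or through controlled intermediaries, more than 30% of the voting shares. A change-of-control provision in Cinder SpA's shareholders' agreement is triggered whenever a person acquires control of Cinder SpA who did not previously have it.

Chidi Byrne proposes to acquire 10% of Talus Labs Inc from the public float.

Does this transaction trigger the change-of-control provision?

The purchase changes only Chidi's holdings, so Chidi is the only person who could newly come to control Cinder.
Chidi holds 86% of Sable, so Chidi controls Sable.
Chidi and Sable together hold 8% + 92% = 100% of Marlow, so Chidi controls Marlow.
Marlow holds 99% of Cinder, so Chidi controls Cinder.
So Chidi already controls Cinder before the transaction.
After the purchase, Chidi holds 10% of Talus directly.
Chidi controlled Cinder already, so this is not a new person acquiring control; every other person's position is unchanged or reduced.
No new person acquires control, so the clause is not triggered.

No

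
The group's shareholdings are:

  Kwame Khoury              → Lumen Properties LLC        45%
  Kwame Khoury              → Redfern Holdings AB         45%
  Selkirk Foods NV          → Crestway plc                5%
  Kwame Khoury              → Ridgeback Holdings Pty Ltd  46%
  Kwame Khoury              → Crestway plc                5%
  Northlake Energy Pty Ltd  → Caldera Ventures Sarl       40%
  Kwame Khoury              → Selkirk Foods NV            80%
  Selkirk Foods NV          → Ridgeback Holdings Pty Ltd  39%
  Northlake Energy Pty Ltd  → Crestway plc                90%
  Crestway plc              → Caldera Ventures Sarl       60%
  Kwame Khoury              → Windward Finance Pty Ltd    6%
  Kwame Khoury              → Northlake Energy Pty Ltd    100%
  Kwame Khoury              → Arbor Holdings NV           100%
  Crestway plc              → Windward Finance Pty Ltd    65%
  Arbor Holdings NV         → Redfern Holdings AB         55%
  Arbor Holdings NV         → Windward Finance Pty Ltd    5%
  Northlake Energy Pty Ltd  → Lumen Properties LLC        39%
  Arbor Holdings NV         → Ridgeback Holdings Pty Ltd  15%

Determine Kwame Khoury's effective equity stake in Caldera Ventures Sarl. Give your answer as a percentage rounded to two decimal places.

Kwame reaches Caldera along 4 paths.
Via Northlake: 100% × 40% = 40%.
Via Crestway: 5% × 60% = 3%.
Via Selkirk → Crestway: 80% × 5% × 60% = 2.4%.
Via Northlake → Crestway: 100% × 90% × 60% = 54%.
Total: 40% + 3% + 2.4% + 54% = 99.4%.
Rounded: 99.40%.

99.40%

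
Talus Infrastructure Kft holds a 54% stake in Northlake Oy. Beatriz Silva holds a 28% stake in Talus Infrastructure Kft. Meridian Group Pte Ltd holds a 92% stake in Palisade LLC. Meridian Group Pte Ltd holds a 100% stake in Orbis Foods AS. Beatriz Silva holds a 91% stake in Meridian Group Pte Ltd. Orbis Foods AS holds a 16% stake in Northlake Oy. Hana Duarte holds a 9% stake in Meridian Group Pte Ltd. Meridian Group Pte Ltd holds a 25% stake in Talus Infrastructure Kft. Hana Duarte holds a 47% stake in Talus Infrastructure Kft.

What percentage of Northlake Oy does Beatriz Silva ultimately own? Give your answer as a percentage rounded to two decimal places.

41.97%

Beatriz reaches Northlake along 3 paths.
Via Talus: 28% × 54% = 15.12%.
Via Meridian → Talus: 91% × 25% × 54% = 12.285%.
Via Meridian → Orbis: 91% × 100% × 16% = 14.56%.
Total: 15.12% + 12.285% + 14.56% = 41.965%.
Rounded: 41.97%.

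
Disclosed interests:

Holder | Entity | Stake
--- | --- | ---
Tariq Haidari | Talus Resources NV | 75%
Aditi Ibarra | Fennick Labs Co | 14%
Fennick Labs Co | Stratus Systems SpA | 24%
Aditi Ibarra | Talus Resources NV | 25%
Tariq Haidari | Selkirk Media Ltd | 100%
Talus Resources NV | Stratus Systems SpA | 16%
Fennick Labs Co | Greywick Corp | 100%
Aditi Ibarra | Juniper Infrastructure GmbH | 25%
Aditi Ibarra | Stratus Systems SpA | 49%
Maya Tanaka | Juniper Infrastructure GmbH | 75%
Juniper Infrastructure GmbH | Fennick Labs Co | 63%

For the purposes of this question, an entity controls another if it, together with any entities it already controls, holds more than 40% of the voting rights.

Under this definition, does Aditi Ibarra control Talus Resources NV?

No

Aditi holds 49% of Stratus, so Aditi controls Stratus.
In Talus, Aditi's side holds only 25%, not > 40%.
So Aditi does not control Talus.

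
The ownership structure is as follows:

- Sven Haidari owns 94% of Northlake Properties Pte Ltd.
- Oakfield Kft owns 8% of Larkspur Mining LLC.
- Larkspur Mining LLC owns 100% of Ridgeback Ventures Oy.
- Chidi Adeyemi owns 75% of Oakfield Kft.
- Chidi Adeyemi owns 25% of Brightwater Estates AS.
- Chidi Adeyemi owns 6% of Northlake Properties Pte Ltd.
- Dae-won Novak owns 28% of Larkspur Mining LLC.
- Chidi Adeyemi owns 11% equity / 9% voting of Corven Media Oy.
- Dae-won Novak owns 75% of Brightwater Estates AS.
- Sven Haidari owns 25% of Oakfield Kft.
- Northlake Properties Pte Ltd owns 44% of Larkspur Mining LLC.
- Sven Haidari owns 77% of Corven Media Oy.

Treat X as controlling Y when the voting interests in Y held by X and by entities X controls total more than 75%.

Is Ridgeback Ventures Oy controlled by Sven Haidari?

Sven holds 94% of Northlake, so Sven controls Northlake.
Sven holds 77% of Corven, so Sven controls Corven.
Neither Sven nor any entity Sven controls holds any voting interest in Ridgeback.
So Sven does not control Ridgeback.

No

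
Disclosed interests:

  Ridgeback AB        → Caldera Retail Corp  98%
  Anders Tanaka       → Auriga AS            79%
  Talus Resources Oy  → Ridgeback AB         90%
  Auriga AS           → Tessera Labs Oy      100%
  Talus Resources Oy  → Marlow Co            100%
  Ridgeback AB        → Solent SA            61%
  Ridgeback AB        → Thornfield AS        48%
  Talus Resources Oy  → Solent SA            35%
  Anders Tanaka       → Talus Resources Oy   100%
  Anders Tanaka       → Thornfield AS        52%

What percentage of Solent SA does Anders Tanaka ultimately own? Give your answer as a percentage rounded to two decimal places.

Anders reaches Solent along 2 paths.
Via Talus → Ridgeback: 100% × 90% × 61% = 54.9%.
Via Talus: 100% × 35% = 35%.
Total: 54.9% + 35% = 89.9%.
Rounded: 89.90%.

89.90%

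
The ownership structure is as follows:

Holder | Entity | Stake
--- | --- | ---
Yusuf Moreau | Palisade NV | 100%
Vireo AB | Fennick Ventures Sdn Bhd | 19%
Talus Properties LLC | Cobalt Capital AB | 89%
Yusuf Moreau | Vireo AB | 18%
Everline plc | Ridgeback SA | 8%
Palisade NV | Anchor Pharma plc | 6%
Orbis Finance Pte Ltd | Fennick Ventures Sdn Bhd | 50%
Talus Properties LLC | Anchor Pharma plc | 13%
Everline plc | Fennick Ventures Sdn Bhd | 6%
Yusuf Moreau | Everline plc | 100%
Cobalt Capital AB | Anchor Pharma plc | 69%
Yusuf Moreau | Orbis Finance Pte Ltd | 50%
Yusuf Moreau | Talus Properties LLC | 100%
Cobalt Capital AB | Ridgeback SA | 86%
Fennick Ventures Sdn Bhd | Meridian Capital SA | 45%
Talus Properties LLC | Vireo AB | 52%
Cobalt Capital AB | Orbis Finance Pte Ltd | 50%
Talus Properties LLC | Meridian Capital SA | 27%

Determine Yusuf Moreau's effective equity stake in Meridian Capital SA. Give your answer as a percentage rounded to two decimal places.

56.95%

Yusuf reaches Meridian along 6 paths.
Via Orbis → Fennick: 50% × 50% × 45% = 11.25%.
Via Talus → Cobalt → Orbis → Fennick: 100% × 89% × 50% × 50% × 45% = 10.0125%.
Via Vireo → Fennick: 18% × 19% × 45% = 1.539%.
Via Talus → Vireo → Fennick: 100% × 52% × 19% × 45% = 4.446%.
Via Everline → Fennick: 100% × 6% × 45% = 2.7%.
Via Talus: 100% × 27% = 27%.
Total: 11.25% + 10.0125% + 1.539% + 4.446% + 2.7% + 27% = 56.9475%.
Rounded: 56.95%.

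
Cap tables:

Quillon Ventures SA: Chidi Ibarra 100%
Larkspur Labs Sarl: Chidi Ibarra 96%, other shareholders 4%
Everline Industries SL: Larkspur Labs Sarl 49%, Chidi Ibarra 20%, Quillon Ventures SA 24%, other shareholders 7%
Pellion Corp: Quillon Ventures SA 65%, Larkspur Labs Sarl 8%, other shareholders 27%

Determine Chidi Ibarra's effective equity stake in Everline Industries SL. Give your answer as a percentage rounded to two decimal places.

Chidi reaches Everline along 3 paths.
Via Larkspur: 96% × 49% = 47.04%.
Direct stake: 20% = 20%.
Via Quillon: 100% × 24% = 24%.
Total: 47.04% + 20% + 24% = 91.04%.

91.04%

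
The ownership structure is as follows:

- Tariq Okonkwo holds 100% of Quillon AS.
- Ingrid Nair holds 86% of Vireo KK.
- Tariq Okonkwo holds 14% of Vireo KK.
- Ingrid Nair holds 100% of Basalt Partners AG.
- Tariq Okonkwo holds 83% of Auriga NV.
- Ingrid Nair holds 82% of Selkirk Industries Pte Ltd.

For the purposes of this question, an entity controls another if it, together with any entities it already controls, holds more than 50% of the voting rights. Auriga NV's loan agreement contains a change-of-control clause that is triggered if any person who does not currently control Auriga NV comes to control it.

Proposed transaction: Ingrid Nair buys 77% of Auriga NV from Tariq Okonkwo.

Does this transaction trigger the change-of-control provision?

The purchase adds only to Ingrid's holdings (Tariq's stake shrinks), so Ingrid is the only person who could newly come to control Auriga.
Ingrid holds 86% of Vireo, so Ingrid controls Vireo.
Ingrid holds 82% of Selkirk, so Ingrid controls Selkirk.
Ingrid holds 100% of Basalt, so Ingrid controls Basalt.
Neither Ingrid nor any entity Ingrid controls holds any voting interest in Auriga.
So before the transaction, Ingrid does not control Auriga.
After the purchase, Ingrid holds 77% of Auriga directly, and Tariq's stake falls to 6%.
Ingrid holds 77% of Auriga, so Ingrid controls Auriga.
Ingrid did not control Auriga before and does after, so the clause is triggered.

Yes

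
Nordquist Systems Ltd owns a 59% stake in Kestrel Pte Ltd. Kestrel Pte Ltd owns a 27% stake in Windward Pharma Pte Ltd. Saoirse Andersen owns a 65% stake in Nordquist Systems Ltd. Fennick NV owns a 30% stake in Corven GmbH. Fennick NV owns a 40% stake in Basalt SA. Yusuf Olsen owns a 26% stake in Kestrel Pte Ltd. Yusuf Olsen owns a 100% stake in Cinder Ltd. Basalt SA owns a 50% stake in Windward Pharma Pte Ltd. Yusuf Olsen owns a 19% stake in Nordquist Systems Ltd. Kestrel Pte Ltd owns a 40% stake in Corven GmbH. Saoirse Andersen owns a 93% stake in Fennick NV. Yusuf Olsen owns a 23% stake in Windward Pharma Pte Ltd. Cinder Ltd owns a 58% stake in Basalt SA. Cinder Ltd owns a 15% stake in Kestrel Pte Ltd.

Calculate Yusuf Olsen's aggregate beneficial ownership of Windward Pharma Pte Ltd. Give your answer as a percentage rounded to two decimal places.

66.10%

Yusuf reaches Windward along 5 paths.
Direct stake: 23% = 23%.
Via Cinder → Basalt: 100% × 58% × 50% = 29%.
Via Kestrel: 26% × 27% = 7.02%.
Via Nordquist → Kestrel: 19% × 59% × 27% = 3.0267%.
Via Cinder → Kestrel: 100% × 15% × 27% = 4.05%.
Total: 23% + 29% + 7.02% + 3.0267% + 4.05% = 66.0967%.
Rounded: 66.10%.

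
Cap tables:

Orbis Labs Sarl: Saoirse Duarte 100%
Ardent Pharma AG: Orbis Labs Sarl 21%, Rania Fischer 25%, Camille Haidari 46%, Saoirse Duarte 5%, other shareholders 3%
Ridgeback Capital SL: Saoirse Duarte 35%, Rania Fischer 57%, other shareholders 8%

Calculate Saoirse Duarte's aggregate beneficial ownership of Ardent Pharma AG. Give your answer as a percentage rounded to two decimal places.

Saoirse reaches Ardent along 2 paths.
Via Orbis: 100% × 21% = 21%.
Direct stake: 5% = 5%.
Total: 21% + 5% = 26%.
Rounded: 26.00%.

26.00%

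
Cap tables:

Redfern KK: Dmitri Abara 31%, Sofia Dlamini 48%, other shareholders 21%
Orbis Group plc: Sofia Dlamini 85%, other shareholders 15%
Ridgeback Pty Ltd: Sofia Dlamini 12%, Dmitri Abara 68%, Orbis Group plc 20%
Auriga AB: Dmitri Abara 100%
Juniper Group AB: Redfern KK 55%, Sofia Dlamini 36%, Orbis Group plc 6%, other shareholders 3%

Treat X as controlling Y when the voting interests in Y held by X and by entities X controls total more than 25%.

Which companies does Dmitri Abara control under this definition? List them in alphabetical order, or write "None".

Auriga AB, Juniper Group AB, Redfern KK, Ridgeback Pty Ltd

Dmitri holds 31% of Redfern, so Dmitri controls Redfern.
Dmitri holds 68% of Ridgeback, so Dmitri controls Ridgeback.
Dmitri holds 100% of Auriga, so Dmitri controls Auriga.
Redfern holds 55% of Juniper, so Dmitri controls Juniper.
No other company's threshold is met.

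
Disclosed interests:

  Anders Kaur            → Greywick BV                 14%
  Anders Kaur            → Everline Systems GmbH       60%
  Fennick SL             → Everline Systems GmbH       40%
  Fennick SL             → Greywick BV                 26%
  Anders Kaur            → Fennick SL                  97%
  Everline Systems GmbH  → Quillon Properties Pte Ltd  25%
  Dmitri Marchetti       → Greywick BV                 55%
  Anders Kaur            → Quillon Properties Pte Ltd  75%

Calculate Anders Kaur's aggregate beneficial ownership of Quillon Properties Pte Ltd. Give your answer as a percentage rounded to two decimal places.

Anders reaches Quillon along 3 paths.
Direct stake: 75% = 75%.
Via Fennick → Everline: 97% × 40% × 25% = 9.7%.
Via Everline: 60% × 25% = 15%.
Total: 75% + 9.7% + 15% = 99.7%.
Rounded: 99.70%.

99.70%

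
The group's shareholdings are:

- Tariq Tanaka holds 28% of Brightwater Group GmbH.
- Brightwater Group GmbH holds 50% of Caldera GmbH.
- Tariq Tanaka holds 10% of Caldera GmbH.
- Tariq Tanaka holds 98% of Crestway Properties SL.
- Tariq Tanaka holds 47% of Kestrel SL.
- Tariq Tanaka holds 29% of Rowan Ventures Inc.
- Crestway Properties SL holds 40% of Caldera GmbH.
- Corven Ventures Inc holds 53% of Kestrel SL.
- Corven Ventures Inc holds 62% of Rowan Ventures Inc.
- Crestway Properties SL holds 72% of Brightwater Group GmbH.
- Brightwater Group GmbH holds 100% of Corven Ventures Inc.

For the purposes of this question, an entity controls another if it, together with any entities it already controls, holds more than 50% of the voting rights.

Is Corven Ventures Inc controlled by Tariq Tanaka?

Yes

Tariq holds 98% of Crestway, so Tariq controls Crestway.
Tariq and Crestway together hold 28% + 72% = 100% of Brightwater, so Tariq controls Brightwater.
Brightwater holds 100% of Corven, so Tariq controls Corven.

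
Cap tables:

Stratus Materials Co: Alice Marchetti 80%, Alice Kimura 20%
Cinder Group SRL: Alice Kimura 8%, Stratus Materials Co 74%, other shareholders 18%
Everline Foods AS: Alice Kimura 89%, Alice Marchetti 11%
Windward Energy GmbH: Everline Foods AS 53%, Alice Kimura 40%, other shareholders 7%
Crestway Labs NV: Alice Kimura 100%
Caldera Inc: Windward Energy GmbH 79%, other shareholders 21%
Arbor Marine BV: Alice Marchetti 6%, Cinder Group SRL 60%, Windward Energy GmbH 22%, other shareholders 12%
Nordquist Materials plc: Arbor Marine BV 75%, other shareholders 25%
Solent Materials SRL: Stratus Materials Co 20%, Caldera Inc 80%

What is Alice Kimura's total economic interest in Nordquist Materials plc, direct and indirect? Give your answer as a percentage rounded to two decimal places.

Alice Kimura reaches Nordquist along 4 paths.
Via Cinder → Arbor: 8% × 60% × 75% = 3.6%.
Via Stratus → Cinder → Arbor: 20% × 74% × 60% × 75% = 6.66%.
Via Everline → Windward → Arbor: 89% × 53% × 22% × 75% = 7.78305%.
Via Windward → Arbor: 40% × 22% × 75% = 6.6%.
Total: 3.6% + 6.66% + 7.78305% + 6.6% = 24.64305%.
Rounded: 24.64%.

24.64%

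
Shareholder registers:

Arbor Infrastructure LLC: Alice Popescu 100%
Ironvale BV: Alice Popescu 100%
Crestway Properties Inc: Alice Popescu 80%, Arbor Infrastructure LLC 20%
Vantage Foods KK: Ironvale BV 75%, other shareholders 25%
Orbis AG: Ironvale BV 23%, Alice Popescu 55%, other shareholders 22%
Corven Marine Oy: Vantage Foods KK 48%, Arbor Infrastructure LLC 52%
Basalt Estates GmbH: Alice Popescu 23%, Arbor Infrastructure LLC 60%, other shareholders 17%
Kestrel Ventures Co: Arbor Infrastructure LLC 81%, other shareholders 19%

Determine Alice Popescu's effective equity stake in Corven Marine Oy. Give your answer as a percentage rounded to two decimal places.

Alice reaches Corven along 2 paths.
Via Ironvale → Vantage: 100% × 75% × 48% = 36%.
Via Arbor: 100% × 52% = 52%.
Total: 36% + 52% = 88%.
Rounded: 88.00%.

88.00%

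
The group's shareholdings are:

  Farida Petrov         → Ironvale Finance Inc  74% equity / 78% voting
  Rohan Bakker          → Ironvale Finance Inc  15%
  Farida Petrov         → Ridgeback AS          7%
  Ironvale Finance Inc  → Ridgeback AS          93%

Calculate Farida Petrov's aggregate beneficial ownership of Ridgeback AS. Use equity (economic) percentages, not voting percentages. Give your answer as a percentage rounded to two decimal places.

75.82%

Farida reaches Ridgeback along 2 paths.
Direct stake: 7% = 7%.
Via Ironvale: 74% × 93% = 68.82%.
Total: 7% + 68.82% = 75.82%.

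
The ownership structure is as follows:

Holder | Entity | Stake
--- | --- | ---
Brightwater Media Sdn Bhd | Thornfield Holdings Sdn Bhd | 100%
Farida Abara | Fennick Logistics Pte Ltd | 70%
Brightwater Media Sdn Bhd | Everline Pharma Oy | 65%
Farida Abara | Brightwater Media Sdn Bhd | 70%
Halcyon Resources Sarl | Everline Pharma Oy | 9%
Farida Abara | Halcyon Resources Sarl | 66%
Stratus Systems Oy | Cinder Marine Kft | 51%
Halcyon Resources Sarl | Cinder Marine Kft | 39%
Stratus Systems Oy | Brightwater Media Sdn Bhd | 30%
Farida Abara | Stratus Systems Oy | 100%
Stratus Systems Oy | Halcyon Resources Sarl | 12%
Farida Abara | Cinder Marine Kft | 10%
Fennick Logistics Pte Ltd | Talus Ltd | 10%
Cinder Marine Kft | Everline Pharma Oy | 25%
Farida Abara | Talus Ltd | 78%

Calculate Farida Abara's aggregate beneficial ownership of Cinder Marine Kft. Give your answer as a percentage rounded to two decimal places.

91.42%

Farida reaches Cinder along 4 paths.
Direct stake: 10% = 10%.
Via Halcyon: 66% × 39% = 25.74%.
Via Stratus → Halcyon: 100% × 12% × 39% = 4.68%.
Via Stratus: 100% × 51% = 51%.
Total: 10% + 25.74% + 4.68% + 51% = 91.42%.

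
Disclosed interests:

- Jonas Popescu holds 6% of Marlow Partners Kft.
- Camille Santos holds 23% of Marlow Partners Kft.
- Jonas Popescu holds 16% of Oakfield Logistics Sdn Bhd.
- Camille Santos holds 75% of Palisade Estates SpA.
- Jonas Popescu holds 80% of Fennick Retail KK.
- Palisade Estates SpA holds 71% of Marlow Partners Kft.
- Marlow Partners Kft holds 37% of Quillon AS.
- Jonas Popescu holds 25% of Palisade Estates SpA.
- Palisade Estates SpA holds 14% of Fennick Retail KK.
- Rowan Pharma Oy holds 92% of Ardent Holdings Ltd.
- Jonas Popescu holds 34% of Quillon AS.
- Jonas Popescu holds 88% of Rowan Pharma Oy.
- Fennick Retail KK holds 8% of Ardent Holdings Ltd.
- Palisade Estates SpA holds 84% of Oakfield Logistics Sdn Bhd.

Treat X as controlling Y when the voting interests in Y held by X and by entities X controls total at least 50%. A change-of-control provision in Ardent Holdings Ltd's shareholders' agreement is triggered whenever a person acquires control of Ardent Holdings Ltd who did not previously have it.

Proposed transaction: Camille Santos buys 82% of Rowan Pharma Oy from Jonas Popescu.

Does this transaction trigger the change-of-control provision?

The purchase adds only to Camille's holdings (Jonas's stake shrinks), so Camille is the only person who could newly come to control Ardent.
Camille holds 75% of Palisade, so Camille controls Palisade.
Camille and Palisade together hold 23% + 71% = 94% of Marlow, so Camille controls Marlow.
Palisade holds 84% of Oakfield, so Camille controls Oakfield.
Neither Camille nor any entity Camille controls holds any voting interest in Ardent.
So before the transaction, Camille does not control Ardent.
After the purchase, Camille holds 82% of Rowan directly, and Jonas's stake falls to 6%.
Camille holds 82% of Rowan, so Camille controls Rowan.
Rowan holds 92% of Ardent, so Camille controls Ardent.
Camille did not control Ardent before and does after, so the clause is triggered.

Yes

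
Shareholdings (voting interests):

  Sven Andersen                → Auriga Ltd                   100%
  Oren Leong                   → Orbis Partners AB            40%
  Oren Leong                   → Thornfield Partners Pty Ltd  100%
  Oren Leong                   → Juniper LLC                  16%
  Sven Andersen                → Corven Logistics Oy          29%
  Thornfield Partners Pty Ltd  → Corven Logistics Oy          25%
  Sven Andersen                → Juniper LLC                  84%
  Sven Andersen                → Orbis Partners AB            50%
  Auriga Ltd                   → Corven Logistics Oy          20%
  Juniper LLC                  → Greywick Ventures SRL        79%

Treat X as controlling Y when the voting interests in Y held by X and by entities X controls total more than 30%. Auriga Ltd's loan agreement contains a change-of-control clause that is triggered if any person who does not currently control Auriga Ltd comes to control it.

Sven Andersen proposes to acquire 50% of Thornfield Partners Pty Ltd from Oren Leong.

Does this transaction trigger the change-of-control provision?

The purchase adds only to Sven's holdings (Oren's stake shrinks), so Sven is the only person who could newly come to control Auriga.
Sven holds 100% of Auriga, so Sven controls Auriga.
So Sven already controls Auriga before the transaction.
After the purchase, Sven holds 50% of Thornfield directly, and Oren's stake falls to 50%.
Sven controlled Auriga already, so this is not a new person acquiring control; every other person's position is unchanged or reduced.
No new person acquires control, so the clause is not triggered.

No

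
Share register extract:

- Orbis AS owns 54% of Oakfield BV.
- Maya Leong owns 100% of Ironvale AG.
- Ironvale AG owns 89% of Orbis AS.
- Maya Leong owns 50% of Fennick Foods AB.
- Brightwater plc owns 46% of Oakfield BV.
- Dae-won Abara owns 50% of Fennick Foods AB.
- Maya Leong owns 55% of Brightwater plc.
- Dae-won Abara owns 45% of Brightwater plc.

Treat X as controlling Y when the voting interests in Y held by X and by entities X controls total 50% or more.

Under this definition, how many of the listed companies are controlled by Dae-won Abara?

Dae-won holds 50% of Fennick, so Dae-won controls Fennick.
No other company's threshold is met.
Dae-won controls 1 company.

1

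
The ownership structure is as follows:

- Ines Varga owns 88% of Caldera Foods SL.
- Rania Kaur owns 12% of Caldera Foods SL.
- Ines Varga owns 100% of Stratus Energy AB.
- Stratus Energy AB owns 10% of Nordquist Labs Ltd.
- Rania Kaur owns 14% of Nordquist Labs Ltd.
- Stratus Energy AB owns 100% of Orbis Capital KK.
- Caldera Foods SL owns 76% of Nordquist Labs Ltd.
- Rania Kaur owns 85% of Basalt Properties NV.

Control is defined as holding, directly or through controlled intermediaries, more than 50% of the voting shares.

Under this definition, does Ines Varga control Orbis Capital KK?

Yes

Ines holds 100% of Stratus, so Ines controls Stratus.
Stratus holds 100% of Orbis, so Ines controls Orbis.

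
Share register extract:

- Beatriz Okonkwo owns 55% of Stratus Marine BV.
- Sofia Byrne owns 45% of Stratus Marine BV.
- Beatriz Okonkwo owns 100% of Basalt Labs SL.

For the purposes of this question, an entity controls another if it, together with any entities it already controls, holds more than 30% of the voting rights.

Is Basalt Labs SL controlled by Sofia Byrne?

No

Sofia holds 45% of Stratus, so Sofia controls Stratus.
Neither Sofia nor any entity Sofia controls holds any voting interest in Basalt.
So Sofia does not control Basalt.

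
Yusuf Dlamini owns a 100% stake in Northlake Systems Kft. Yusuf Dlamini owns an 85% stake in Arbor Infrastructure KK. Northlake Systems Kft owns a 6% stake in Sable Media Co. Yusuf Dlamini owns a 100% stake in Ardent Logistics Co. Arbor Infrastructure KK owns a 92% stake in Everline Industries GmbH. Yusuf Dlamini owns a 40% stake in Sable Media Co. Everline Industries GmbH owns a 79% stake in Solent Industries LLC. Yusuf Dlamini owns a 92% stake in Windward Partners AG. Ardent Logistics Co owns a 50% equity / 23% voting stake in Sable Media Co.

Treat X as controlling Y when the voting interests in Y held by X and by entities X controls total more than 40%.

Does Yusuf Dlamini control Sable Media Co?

Yes

Yusuf holds 100% of Northlake, so Yusuf controls Northlake.
Yusuf holds 100% of Ardent, so Yusuf controls Ardent.
Yusuf and Ardent and Northlake together hold 40% + 23% + 6% = 69% of Sable, so Yusuf controls Sable.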